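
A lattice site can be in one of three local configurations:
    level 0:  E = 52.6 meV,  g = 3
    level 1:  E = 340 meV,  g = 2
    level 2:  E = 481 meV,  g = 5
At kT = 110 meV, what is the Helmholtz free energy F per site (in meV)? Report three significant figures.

Eᵢ/kT = 0.47818, 3.0909, 4.3727.
Z = Σ gᵢe^(−Eᵢ/kT) = 3·e^(−0.47818) + 2·e^(−3.0909) + 5·e^(−4.3727) = 1.8597 + 0.090922 + 0.063086 = 2.0137.
F = −kT ln Z = −110 × ln(2.0137) = −110 × 0.69997 = -77.0 meV.

-77.0 meV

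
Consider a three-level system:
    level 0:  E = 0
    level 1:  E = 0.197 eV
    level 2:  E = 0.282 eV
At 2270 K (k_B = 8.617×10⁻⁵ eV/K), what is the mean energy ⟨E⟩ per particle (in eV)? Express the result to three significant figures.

k_BT = 8.617×10⁻⁵ × 2270 K = 0.19561 eV.
Eᵢ/kT = 0, 1.0071, 1.4416.
Z = Σ e^(−Eᵢ/kT) = e^(−0) + e^(−1.0071) + e^(−1.4416) = 1.0000 + 0.36528 + 0.23655 = 1.6018.
⟨E⟩ = Σ Eᵢ e^(−Eᵢ/kT) / Z = (0·1.0000 + 0.197·0.36528 + 0.282·0.23655) / 1.6018 = 0.0866 eV.

0.0866 eV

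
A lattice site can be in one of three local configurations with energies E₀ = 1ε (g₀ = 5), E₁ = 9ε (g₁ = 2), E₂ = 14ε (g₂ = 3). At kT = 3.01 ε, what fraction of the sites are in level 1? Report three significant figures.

0.0271

Eᵢ/kT = 0.33223, 2.9900, 4.6512.
Z = Σ gᵢe^(−Eᵢ/kT) = 5·e^(−0.33223) + 2·e^(−2.9900) + 3·e^(−4.6512) = 3.5866 + 0.10057 + 0.028650 = 3.7158.
P₁ = g₁ e^(−E₁/kT) / Z = 0.10057/3.7158 = 0.0271.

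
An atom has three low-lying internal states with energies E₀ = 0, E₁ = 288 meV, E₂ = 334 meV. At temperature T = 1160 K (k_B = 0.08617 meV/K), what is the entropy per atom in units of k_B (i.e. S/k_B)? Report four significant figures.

k_BT = 0.08617 × 1160 K = 99.9572 meV.
Eᵢ/kT = 0, 2.88123, 3.34143.
Z = Σ e^(−Eᵢ/kT) = e^(−0) + e^(−2.88123) + e^(−3.34143) = 1.00000 + 0.0560658 + 0.0353863 = 1.09145.
⟨E⟩ = Σ EᵢPᵢ = 25.6228 meV.
S/k_B = ln Z + ⟨E⟩/kT = ln(1.09145) + 25.6228/99.9572 = 0.0875071 + 0.256338 = 0.3438.

0.3438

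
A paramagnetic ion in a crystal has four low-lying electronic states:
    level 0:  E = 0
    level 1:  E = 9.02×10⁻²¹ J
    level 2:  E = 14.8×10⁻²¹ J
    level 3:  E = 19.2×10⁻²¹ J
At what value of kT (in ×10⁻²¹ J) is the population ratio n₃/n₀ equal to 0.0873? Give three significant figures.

7.87 ×10⁻²¹ J

n₃/n₀ = exp[−(E₃−E₀)/kT] = 0.0873.
⇒ (E₃−E₀)/kT = ln(1/0.0873) = ln(11.455) = 2.4384.
kT = 19.2 ×10⁻²¹ J / 2.4384 = 7.87 ×10⁻²¹ J.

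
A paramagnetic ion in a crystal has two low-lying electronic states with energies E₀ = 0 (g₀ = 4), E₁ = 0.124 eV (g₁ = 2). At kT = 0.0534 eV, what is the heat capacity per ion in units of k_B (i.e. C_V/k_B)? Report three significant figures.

Eᵢ/kT = 0, 2.3221.
Z = Σ gᵢe^(−Eᵢ/kT) = 4·e^(−0) + 2·e^(−2.3221) = 4.0000 + 0.19613 = 4.1961.
⟨E⟩ = 0.0057959 eV, ⟨E²⟩ = 0.00071869 eV².
C_V/k_B = (⟨E²⟩ − ⟨E⟩²)/(kT)² = (0.00071869 − 0.000033592)/0.0028516 = 0.240.

0.240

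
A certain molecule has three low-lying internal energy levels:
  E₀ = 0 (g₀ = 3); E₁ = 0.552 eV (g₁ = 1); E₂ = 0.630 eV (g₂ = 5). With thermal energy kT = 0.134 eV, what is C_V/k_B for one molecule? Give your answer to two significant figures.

Eᵢ/kT = 0, 4.119, 4.701.
Z = Σ gᵢe^(−Eᵢ/kT) = 3·e^(−0) + 1·e^(−4.119) + 5·e^(−4.701) = 3.000 + 0.01626 + 0.04543 = 3.062.
⟨E⟩ = 0.01228 eV, ⟨E²⟩ = 0.007507 eV².
C_V/k_B = (⟨E²⟩ − ⟨E⟩²)/(kT)² = (0.007507 − 0.0001508)/0.01796 = 0.41.

0.41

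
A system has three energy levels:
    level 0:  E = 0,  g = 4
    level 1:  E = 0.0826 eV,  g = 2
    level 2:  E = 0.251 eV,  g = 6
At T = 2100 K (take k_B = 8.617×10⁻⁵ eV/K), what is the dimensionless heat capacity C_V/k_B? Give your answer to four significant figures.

k_BT = 8.617×10⁻⁵ × 2100 K = 0.180957 eV.
Eᵢ/kT = 0, 0.456462, 1.38707.
Z = Σ gᵢe^(−Eᵢ/kT) = 4·e^(−0) + 2·e^(−0.456462) + 6·e^(−1.38707) = 4.00000 + 1.26704 + 1.49884 = 6.76588.
⟨E⟩ = 0.0710723 eV, ⟨E²⟩ = 0.0152343 eV².
C_V/k_B = (⟨E²⟩ − ⟨E⟩²)/(kT)² = (0.0152343 − 0.00505127)/0.0327454 = 0.3110.

0.3110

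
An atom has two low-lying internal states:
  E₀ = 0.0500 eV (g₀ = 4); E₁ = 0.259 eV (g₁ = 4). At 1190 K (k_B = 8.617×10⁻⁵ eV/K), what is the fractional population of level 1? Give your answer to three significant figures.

k_BT = 8.617×10⁻⁵ × 1190 K = 0.10254 eV.
Eᵢ/kT = 0.48761, 2.5258.
Z = Σ gᵢe^(−Eᵢ/kT) = 4·e^(−0.48761) + 4·e^(−2.5258) = 2.4564 + 0.31998 = 2.7764.
P₁ = g₁ e^(−E₁/kT) / Z = 0.31998/2.7764 = 0.115.

0.115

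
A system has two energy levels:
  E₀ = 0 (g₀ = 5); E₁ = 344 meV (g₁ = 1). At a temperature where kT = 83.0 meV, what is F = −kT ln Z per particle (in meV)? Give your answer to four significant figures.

Eᵢ/kT = 0, 4.14458.
Z = Σ gᵢe^(−Eᵢ/kT) = 5·e^(−0) + 1·e^(−4.14458) = 5.00000 + 0.0158501 = 5.01585.
F = −kT ln Z = −83.0 × ln(5.01585) = −83.0 × 1.61260 = -133.8 meV.

-133.8 meV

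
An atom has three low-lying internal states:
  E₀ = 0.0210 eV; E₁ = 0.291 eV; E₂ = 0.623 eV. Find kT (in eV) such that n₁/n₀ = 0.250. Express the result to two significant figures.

n₁/n₀ = exp[−(E₁−E₀)/kT] = 0.250.
⇒ (E₁−E₀)/kT = ln(1/0.250) = ln(4.000) = 1.386.
kT = 0.2700 eV / 1.386 = 0.19 eV.

0.19 eV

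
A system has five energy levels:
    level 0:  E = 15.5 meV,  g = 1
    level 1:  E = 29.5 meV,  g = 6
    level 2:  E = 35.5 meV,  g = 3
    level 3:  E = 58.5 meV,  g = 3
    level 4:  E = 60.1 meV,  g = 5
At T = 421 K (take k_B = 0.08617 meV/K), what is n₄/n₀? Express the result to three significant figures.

k_BT = 0.08617 × 421 K = 36.278 meV.
n₄/n₀ = (g₄/g₀) exp[−(E₄−E₀)/kT] = (5/1) × exp(−(44.6 meV)/(36.278 meV)) = (5/1) × exp(-1.2294) = 1.46.

1.46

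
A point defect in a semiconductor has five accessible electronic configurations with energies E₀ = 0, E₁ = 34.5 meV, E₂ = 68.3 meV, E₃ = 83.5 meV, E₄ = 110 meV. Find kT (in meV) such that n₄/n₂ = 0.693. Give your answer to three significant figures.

114 meV

n₄/n₂ = exp[−(E₄−E₂)/kT] = 0.693.
⇒ (E₄−E₂)/kT = ln(1/0.693) = ln(1.4430) = 0.36672.
kT = 41.7 meV / 0.36672 = 114 meV.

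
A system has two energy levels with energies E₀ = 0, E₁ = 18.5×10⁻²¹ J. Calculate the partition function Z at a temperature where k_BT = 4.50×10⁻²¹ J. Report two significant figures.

Z = 1.0

Eᵢ/kT = 0, 4.111.
Z = Σ e^(−Eᵢ/kT) = e^(−0) + e^(−4.111) = 1.000 + 0.01639 = 1.016.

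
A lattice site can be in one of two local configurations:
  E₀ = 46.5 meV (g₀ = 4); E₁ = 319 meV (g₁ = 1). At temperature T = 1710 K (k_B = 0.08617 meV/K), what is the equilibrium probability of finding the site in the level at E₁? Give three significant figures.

0.0378

k_BT = 0.08617 × 1710 K = 147.35 meV.
Eᵢ/kT = 0.31558, 2.1649.
Z = Σ gᵢe^(−Eᵢ/kT) = 4·e^(−0.31558) + 1·e^(−2.1649) = 2.9175 + 0.11476 = 3.0323.
P₁ = g₁ e^(−E₁/kT) / Z = 0.11476/3.0323 = 0.0378.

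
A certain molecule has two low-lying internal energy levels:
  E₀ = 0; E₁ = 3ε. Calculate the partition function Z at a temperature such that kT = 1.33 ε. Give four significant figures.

Z = 1.105

Eᵢ/kT = 0, 2.25564.
Z = Σ e^(−Eᵢ/kT) = e^(−0) + e^(−2.25564) = 1.00000 + 0.104806 = 1.10481.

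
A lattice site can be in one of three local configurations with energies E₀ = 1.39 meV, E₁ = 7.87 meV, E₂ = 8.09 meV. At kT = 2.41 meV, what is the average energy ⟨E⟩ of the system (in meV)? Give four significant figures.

Eᵢ/kT = 0.576763, 3.26556, 3.35685.
Z = Σ e^(−Eᵢ/kT) = e^(−0.576763) + e^(−3.26556) + e^(−3.35685) = 0.561714 + 0.0381756 + 0.0348448 = 0.634734.
⟨E⟩ = Σ Eᵢ e^(−Eᵢ/kT) / Z = (1.39·0.561714 + 7.87·0.0381756 + 8.09·0.0348448) / 0.634734 = 2.148 meV.

2.148 meV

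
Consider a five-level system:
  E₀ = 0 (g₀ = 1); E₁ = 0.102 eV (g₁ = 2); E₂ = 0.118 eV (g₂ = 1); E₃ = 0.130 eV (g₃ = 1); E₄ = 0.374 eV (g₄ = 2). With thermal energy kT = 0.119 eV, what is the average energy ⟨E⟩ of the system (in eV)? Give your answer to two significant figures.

Eᵢ/kT = 0, 0.8571, 0.9916, 1.092, 3.143.
Z = Σ gᵢe^(−Eᵢ/kT) = 1·e^(−0) + 2·e^(−0.8571) + 1·e^(−0.9916) + 1·e^(−1.092) + 2·e^(−3.143) = 1.000 + 0.8488 + 0.3710 + 0.3355 + 0.08631 = 2.642.
⟨E⟩ = Σ Eᵢ gᵢe^(−Eᵢ/kT) / Z = (0·1.000 + 0.102·0.8488 + 0.118·0.3710 + 0.130·0.3355 + 0.374·0.08631) / 2.642 = 0.078 eV.

0.078 eV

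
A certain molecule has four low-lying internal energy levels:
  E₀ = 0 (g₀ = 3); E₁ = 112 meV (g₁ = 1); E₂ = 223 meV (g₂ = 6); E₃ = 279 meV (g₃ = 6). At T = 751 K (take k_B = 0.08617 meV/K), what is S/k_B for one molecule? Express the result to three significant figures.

1.62

k_BT = 0.08617 × 751 K = 64.714 meV.
Eᵢ/kT = 0, 1.7307, 3.4459, 4.3113.
Z = Σ gᵢe^(−Eᵢ/kT) = 3·e^(−0) + 1·e^(−1.7307) + 6·e^(−3.4459) + 6·e^(−4.3113) = 3.0000 + 0.17716 + 0.19126 + 0.080497 = 3.4489.
⟨E⟩ = Σ EᵢPᵢ = 24.631 meV.
S/k_B = ln Z + ⟨E⟩/kT = ln(3.4489) + 24.631/64.714 = 1.2381 + 0.38061 = 1.62.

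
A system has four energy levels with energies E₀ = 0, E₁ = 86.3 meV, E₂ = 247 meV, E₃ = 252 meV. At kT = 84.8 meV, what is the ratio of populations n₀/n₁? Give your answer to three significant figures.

n₀/n₁ = exp[−(E₀−E₁)/kT] = exp(−(-86.3 meV)/(84.8 meV)) = exp(1.0177) = 2.77.

2.77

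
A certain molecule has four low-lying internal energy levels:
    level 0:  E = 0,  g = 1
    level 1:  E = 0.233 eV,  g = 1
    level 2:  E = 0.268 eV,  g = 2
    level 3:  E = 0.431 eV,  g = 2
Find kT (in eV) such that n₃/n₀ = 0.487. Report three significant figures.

0.305 eV

n₃/n₀ = (g₃/g₀) exp[−(E₃−E₀)/kT] = 0.487.
⇒ (E₃−E₀)/kT = ln((2/1)/0.487) = ln(4.1068) = 1.4126.
kT = 0.431 eV / 1.4126 = 0.305 eV.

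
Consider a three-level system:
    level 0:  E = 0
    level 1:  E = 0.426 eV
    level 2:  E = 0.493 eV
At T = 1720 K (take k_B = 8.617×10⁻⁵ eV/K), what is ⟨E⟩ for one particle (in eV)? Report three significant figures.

k_BT = 8.617×10⁻⁵ × 1720 K = 0.14821 eV.
Eᵢ/kT = 0, 2.8743, 3.3264.
Z = Σ e^(−Eᵢ/kT) = e^(−0) + e^(−2.8743) + e^(−3.3264) = 1.0000 + 0.056456 + 0.035922 = 1.0924.
⟨E⟩ = Σ Eᵢ e^(−Eᵢ/kT) / Z = (0·1.0000 + 0.426·0.056456 + 0.493·0.035922) / 1.0924 = 0.0382 eV.

0.0382 eV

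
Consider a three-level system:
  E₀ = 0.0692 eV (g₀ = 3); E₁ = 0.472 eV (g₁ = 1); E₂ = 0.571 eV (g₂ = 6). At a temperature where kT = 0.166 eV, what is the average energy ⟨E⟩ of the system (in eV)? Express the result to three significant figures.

Eᵢ/kT = 0.41687, 2.8434, 3.4398.
Z = Σ gᵢe^(−Eᵢ/kT) = 3·e^(−0.41687) + 1·e^(−2.8434) + 6·e^(−3.4398) = 1.9773 + 0.058227 + 0.19243 = 2.2280.
⟨E⟩ = Σ Eᵢ gᵢe^(−Eᵢ/kT) / Z = (0.0692·1.9773 + 0.472·0.058227 + 0.571·0.19243) / 2.2280 = 0.123 eV.

0.123 eV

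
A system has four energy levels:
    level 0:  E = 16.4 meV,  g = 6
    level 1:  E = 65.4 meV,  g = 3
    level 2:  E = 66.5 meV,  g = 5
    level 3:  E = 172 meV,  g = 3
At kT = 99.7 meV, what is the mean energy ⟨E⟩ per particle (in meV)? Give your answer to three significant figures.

Eᵢ/kT = 0.16449, 0.65597, 0.66700, 1.7252.
Z = Σ gᵢe^(−Eᵢ/kT) = 6·e^(−0.16449) + 3·e^(−0.65597) + 5·e^(−0.66700) + 3·e^(−1.7252) = 5.0900 + 1.5568 + 2.5662 + 0.53441 = 9.7474.
⟨E⟩ = Σ Eᵢ gᵢe^(−Eᵢ/kT) / Z = (16.4·5.0900 + 65.4·1.5568 + 66.5·2.5662 + 172·0.53441) / 9.7474 = 45.9 meV.

45.9 meV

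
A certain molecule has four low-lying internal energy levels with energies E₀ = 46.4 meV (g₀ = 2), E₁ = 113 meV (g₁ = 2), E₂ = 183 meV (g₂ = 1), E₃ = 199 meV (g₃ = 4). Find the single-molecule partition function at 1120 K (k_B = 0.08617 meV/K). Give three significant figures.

Z = 2.52

k_BT = 0.08617 × 1120 K = 96.510 meV.
Eᵢ/kT = 0.48078, 1.1709, 1.8962, 2.0620.
Z = Σ gᵢe^(−Eᵢ/kT) = 2·e^(−0.48078) + 2·e^(−1.1709) + 1·e^(−1.8962) + 4·e^(−2.0620) = 1.2366 + 0.62018 + 0.15014 + 0.50880 = 2.5157.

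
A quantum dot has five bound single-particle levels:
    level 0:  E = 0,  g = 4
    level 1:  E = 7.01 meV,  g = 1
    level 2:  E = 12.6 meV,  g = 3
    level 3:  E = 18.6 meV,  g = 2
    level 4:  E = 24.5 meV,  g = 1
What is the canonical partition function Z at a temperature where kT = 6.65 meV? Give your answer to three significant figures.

Eᵢ/kT = 0, 1.0541, 1.8947, 2.7970, 3.6842.
Z = Σ gᵢe^(−Eᵢ/kT) = 4·e^(−0) + 1·e^(−1.0541) + 3·e^(−1.8947) + 2·e^(−2.7970) + 1·e^(−3.6842) = 4.0000 + 0.34851 + 0.45109 + 0.12199 + 0.025117 = 4.9467.

Z = 4.95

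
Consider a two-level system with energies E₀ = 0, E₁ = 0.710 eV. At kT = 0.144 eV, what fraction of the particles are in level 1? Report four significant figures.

0.007171

Eᵢ/kT = 0, 4.93056.
Z = Σ e^(−Eᵢ/kT) = e^(−0) + e^(−4.93056) = 1.00000 + 0.00722246 = 1.00722.
P₁ = e^(−E₁/kT) / Z = 0.00722246/1.00722 = 0.007171.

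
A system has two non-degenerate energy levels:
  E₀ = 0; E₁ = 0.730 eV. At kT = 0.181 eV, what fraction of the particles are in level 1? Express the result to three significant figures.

0.0174

Eᵢ/kT = 0, 4.0331.
Z = Σ e^(−Eᵢ/kT) = e^(−0) + e^(−4.0331) = 1.0000 + 0.017719 = 1.0177.
P₁ = e^(−E₁/kT) / Z = 0.017719/1.0177 = 0.0174.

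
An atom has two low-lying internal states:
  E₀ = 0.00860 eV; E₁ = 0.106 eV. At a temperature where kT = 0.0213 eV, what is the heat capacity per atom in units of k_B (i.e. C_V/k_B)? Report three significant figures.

Eᵢ/kT = 0.40376, 4.9765.
Z = Σ e^(−Eᵢ/kT) = e^(−0.40376) + e^(−4.9765) = 0.66780 + 0.0068982 = 0.67470.
⟨E⟩ = 0.0095958 eV, ⟨E²⟩ = 0.00018808 eV².
C_V/k_B = (⟨E²⟩ − ⟨E⟩²)/(kT)² = (0.00018808 − 0.000092079)/0.00045369 = 0.212.

0.212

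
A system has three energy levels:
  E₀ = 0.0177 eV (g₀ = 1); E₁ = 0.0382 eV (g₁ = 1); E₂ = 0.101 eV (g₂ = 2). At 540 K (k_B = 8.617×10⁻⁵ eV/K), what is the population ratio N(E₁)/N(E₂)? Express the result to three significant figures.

1.93

k_BT = 8.617×10⁻⁵ × 540 K = 0.046532 eV.
n₁/n₂ = (g₁/g₂) exp[−(E₁−E₂)/kT] = (1/2) × exp(−(-0.0628 eV)/(0.046532 eV)) = (1/2) × exp(1.3496) = 1.93.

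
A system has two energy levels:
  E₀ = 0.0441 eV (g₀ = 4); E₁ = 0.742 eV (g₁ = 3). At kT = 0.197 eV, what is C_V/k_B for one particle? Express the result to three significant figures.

0.261

Eᵢ/kT = 0.22386, 3.7665.
Z = Σ gᵢe^(−Eᵢ/kT) = 4·e^(−0.22386) + 3·e^(−3.7665) = 3.1977 + 0.069399 = 3.2671.
⟨E⟩ = 0.058925 eV, ⟨E²⟩ = 0.013598 eV².
C_V/k_B = (⟨E²⟩ − ⟨E⟩²)/(kT)² = (0.013598 − 0.0034722)/0.038809 = 0.261.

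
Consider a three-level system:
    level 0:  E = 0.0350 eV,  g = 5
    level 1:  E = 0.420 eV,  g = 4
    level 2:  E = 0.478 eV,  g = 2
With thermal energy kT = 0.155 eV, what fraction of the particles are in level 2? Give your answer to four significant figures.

Eᵢ/kT = 0.225806, 2.70968, 3.08387.
Z = Σ gᵢe^(−Eᵢ/kT) = 5·e^(−0.225806) + 4·e^(−2.70968) + 2·e^(−3.08387) = 3.98936 + 0.266232 + 0.0915635 = 4.34716.
P₂ = g₂ e^(−E₂/kT) / Z = 0.0915635/4.34716 = 0.02106.

0.02106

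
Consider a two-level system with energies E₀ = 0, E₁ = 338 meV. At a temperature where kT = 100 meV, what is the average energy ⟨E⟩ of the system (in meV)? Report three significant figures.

11.1 meV

Eᵢ/kT = 0, 3.3800.
Z = Σ e^(−Eᵢ/kT) = e^(−0) + e^(−3.3800) = 1.0000 + 0.034047 = 1.0340.
⟨E⟩ = Σ Eᵢ e^(−Eᵢ/kT) / Z = (0·1.0000 + 338·0.034047) / 1.0340 = 11.1 meV.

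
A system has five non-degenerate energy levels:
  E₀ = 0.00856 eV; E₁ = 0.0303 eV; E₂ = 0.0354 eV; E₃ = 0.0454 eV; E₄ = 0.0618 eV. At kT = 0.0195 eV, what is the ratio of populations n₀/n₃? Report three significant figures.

n₀/n₃ = exp[−(E₀−E₃)/kT] = exp(−(-0.03684 eV)/(0.0195 eV)) = exp(1.8892) = 6.61.

6.61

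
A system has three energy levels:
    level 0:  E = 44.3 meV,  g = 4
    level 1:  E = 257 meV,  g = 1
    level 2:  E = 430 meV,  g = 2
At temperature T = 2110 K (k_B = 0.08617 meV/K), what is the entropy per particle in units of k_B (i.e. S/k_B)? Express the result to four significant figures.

k_BT = 0.08617 × 2110 K = 181.819 meV.
Eᵢ/kT = 0.243649, 1.41349, 2.36499.
Z = Σ gᵢe^(−Eᵢ/kT) = 4·e^(−0.243649) + 1·e^(−1.41349) + 2·e^(−2.36499) = 3.13505 + 0.243293 + 0.187900 = 3.56624.
⟨E⟩ = Σ EᵢPᵢ = 79.1326 meV.
S/k_B = ln Z + ⟨E⟩/kT = ln(3.56624) + 79.1326/181.819 = 1.27151 + 0.435227 = 1.707.

1.707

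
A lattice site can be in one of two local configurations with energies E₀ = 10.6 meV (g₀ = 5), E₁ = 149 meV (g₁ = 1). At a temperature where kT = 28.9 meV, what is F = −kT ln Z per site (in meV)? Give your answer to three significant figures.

-36.0 meV

Eᵢ/kT = 0.36678, 5.1557.
Z = Σ gᵢe^(−Eᵢ/kT) = 5·e^(−0.36678) + 1·e^(−5.1557) = 3.4648 + 0.0057664 = 3.4706.
F = −kT ln Z = −28.9 × ln(3.4706) = −28.9 × 1.2443 = -36.0 meV.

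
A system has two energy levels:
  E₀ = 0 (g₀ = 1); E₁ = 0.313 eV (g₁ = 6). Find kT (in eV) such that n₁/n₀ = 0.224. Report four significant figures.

n₁/n₀ = (g₁/g₀) exp[−(E₁−E₀)/kT] = 0.224.
⇒ (E₁−E₀)/kT = ln((6/1)/0.224) = ln(26.7857) = 3.28787.
kT = 0.313 eV / 3.28787 = 0.09520 eV.

0.09520 eV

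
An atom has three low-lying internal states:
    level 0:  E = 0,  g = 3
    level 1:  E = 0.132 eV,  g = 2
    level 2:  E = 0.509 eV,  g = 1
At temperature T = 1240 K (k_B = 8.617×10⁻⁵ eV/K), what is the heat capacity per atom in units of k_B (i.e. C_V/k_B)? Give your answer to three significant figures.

k_BT = 8.617×10⁻⁵ × 1240 K = 0.10685 eV.
Eᵢ/kT = 0, 1.2354, 4.7637.
Z = Σ gᵢe^(−Eᵢ/kT) = 3·e^(−0) + 2·e^(−1.2354) + 1·e^(−4.7637) = 3.0000 + 0.58144 + 0.0085340 = 3.5900.
⟨E⟩ = 0.022589 eV, ⟨E²⟩ = 0.0034379 eV².
C_V/k_B = (⟨E²⟩ − ⟨E⟩²)/(kT)² = (0.0034379 − 0.00051026)/0.011417 = 0.256.

0.256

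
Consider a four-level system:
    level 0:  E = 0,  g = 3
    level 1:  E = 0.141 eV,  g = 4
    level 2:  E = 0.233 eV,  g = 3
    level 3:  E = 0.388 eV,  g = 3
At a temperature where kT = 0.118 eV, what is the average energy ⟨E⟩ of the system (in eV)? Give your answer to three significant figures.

0.0657 eV

Eᵢ/kT = 0, 1.1949, 1.9746, 3.2881.
Z = Σ gᵢe^(−Eᵢ/kT) = 3·e^(−0) + 4·e^(−1.1949) + 3·e^(−1.9746) + 3·e^(−3.2881) = 3.0000 + 1.2109 + 0.41645 + 0.11197 = 4.7393.
⟨E⟩ = Σ Eᵢ gᵢe^(−Eᵢ/kT) / Z = (0·3.0000 + 0.141·1.2109 + 0.233·0.41645 + 0.388·0.11197) / 4.7393 = 0.0657 eV.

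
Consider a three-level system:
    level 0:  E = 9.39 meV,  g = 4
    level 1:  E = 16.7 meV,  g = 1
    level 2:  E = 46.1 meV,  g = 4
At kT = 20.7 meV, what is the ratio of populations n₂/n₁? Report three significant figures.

n₂/n₁ = (g₂/g₁) exp[−(E₂−E₁)/kT] = (4/1) × exp(−(29.4 meV)/(20.7 meV)) = (4/1) × exp(-1.4203) = 0.967.

0.967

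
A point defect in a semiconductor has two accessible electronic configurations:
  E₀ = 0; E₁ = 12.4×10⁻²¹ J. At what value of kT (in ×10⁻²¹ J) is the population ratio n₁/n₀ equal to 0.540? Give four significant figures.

n₁/n₀ = exp[−(E₁−E₀)/kT] = 0.540.
⇒ (E₁−E₀)/kT = ln(1/0.540) = ln(1.85185) = 0.616185.
kT = 12.4 ×10⁻²¹ J / 0.616185 = 20.12 ×10⁻²¹ J.

20.12 ×10⁻²¹ J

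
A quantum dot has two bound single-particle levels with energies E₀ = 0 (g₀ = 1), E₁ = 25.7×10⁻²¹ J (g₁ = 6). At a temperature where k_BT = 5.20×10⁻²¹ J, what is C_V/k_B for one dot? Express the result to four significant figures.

0.9620

Eᵢ/kT = 0, 4.94231.
Z = Σ gᵢe^(−Eᵢ/kT) = 1·e^(−0) + 6·e^(−4.94231) = 1.00000 + 0.0428285 = 1.04283.
⟨E⟩ = 1.05549, ⟨E²⟩ = 27.1260.
C_V/k_B = (⟨E²⟩ − ⟨E⟩²)/(kT)² = (27.1260 − 1.11406)/27.0400 = 0.9620.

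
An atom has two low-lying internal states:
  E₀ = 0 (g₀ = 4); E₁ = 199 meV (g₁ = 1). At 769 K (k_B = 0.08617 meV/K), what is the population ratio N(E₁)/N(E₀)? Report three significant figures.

k_BT = 0.08617 × 769 K = 66.265 meV.
n₁/n₀ = (g₁/g₀) exp[−(E₁−E₀)/kT] = (1/4) × exp(−(199 meV)/(66.265 meV)) = (1/4) × exp(-3.0031) = 0.0124.

0.0124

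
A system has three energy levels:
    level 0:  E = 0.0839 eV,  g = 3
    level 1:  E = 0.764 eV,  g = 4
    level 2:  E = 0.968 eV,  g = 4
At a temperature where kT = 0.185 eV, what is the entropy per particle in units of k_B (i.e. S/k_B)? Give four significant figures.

1.313

Eᵢ/kT = 0.453514, 4.12973, 5.23243.
Z = Σ gᵢe^(−Eᵢ/kT) = 3·e^(−0.453514) + 4·e^(−4.12973) + 4·e^(−5.23243) = 1.90617 + 0.0643489 + 0.0213621 = 1.99188.
⟨E⟩ = Σ EᵢPᵢ = 0.115353 eV.
S/k_B = ln Z + ⟨E⟩/kT = ln(1.99188) + 0.115353/0.185 = 0.689079 + 0.623530 = 1.313.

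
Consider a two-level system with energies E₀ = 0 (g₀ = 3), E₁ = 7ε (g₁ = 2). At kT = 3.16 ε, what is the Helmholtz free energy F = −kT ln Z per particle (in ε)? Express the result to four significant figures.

-3.694 ε

Eᵢ/kT = 0, 2.21519.
Z = Σ gᵢe^(−Eᵢ/kT) = 3·e^(−0) + 2·e^(−2.21519) = 3.00000 + 0.218266 = 3.21827.
F = −kT ln Z = −3.16 × ln(3.21827) = −3.16 × 1.16884 = -3.694 ε.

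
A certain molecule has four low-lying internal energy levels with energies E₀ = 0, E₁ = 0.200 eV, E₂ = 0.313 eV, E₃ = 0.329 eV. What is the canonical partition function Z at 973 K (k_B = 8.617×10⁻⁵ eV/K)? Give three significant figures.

Z = 1.14

k_BT = 8.617×10⁻⁵ × 973 K = 0.083843 eV.
Eᵢ/kT = 0, 2.3854, 3.7332, 3.9240.
Z = Σ e^(−Eᵢ/kT) = e^(−0) + e^(−2.3854) + e^(−3.7332) + e^(−3.9240) = 1.0000 + 0.092052 + 0.023916 + 0.019762 = 1.1357.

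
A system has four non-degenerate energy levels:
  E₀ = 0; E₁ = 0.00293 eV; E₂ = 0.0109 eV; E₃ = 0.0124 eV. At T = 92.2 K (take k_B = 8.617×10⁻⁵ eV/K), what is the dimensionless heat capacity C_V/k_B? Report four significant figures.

0.3160

k_BT = 8.617×10⁻⁵ × 92.2 K = 0.00794487 eV.
Eᵢ/kT = 0, 0.368791, 1.37195, 1.56076.
Z = Σ e^(−Eᵢ/kT) = e^(−0) + e^(−0.368791) + e^(−1.37195) + e^(−1.56076) = 1.00000 + 0.691570 + 0.253612 + 0.209976 = 2.15516.
⟨E⟩ = 0.00343101 eV, ⟨E²⟩ = 0.0000317167 eV².
C_V/k_B = (⟨E²⟩ − ⟨E⟩²)/(kT)² = (0.0000317167 − 0.0000117718)/0.0000631210 = 0.3160.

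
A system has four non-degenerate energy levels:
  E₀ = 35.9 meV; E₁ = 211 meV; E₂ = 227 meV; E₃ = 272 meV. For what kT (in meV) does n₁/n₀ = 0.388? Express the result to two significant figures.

180 meV

n₁/n₀ = exp[−(E₁−E₀)/kT] = 0.388.
⇒ (E₁−E₀)/kT = ln(1/0.388) = ln(2.577) = 0.9466.
kT = 175.1 meV / 0.9466 = 180 meV.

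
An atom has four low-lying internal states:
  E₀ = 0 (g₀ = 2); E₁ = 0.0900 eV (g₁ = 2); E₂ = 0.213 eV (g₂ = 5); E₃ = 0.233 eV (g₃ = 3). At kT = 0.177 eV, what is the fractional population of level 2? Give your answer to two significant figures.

0.27

Eᵢ/kT = 0, 0.5085, 1.203, 1.316.
Z = Σ gᵢe^(−Eᵢ/kT) = 2·e^(−0) + 2·e^(−0.5085) + 5·e^(−1.203) + 3·e^(−1.316) = 2.000 + 1.203 + 1.501 + 0.8046 = 5.509.
P₂ = g₂ e^(−E₂/kT) / Z = 1.501/5.509 = 0.27.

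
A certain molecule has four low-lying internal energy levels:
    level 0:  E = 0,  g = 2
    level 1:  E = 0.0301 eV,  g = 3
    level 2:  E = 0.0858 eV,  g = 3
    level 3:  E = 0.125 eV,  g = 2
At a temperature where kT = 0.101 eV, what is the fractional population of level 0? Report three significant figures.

0.328

Eᵢ/kT = 0, 0.29802, 0.84950, 1.2376.
Z = Σ gᵢe^(−Eᵢ/kT) = 2·e^(−0) + 3·e^(−0.29802) + 3·e^(−0.84950) + 2·e^(−1.2376) = 2.0000 + 2.2269 + 1.2829 + 0.58016 = 6.0900.
P₀ = g₀ e^(−E₀/kT) / Z = 2.0000/6.0900 = 0.328.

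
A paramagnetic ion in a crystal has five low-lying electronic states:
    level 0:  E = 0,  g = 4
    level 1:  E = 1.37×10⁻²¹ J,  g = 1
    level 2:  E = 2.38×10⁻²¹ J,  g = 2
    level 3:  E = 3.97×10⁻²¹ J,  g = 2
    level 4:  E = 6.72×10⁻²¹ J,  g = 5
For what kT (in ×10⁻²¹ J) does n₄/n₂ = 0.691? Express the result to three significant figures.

3.38 ×10⁻²¹ J

n₄/n₂ = (g₄/g₂) exp[−(E₄−E₂)/kT] = 0.691.
⇒ (E₄−E₂)/kT = ln((5/2)/0.691) = ln(3.6179) = 1.2859.
kT = 4.34 ×10⁻²¹ J / 1.2859 = 3.38 ×10⁻²¹ J.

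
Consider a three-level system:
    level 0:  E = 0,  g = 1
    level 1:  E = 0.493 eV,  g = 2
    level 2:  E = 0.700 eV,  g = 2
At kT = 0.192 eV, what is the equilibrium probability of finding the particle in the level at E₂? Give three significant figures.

Eᵢ/kT = 0, 2.5677, 3.6458.
Z = Σ gᵢe^(−Eᵢ/kT) = 1·e^(−0) + 2·e^(−2.5677) + 2·e^(−3.6458) = 1.0000 + 0.15342 + 0.052201 = 1.2056.
P₂ = g₂ e^(−E₂/kT) / Z = 0.052201/1.2056 = 0.0433.

0.0433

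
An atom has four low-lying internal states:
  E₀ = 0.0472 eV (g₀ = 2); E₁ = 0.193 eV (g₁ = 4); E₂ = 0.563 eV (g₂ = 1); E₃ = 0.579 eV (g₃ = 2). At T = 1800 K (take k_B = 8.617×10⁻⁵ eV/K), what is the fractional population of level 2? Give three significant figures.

0.00982

k_BT = 8.617×10⁻⁵ × 1800 K = 0.15511 eV.
Eᵢ/kT = 0.30430, 1.2443, 3.6297, 3.7328.
Z = Σ gᵢe^(−Eᵢ/kT) = 2·e^(−0.30430) + 4·e^(−1.2443) + 1·e^(−3.6297) + 2·e^(−3.7328) = 1.4753 + 1.1526 + 0.026524 + 0.047851 = 2.7023.
P₂ = g₂ e^(−E₂/kT) / Z = 0.026524/2.7023 = 0.00982.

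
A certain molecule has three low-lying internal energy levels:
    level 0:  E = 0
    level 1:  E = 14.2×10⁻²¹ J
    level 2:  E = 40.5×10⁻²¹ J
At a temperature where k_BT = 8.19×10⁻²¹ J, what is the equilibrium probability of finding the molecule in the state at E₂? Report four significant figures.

0.006014

Eᵢ/kT = 0, 1.73382, 4.94505.
Z = Σ e^(−Eᵢ/kT) = e^(−0) + e^(−1.73382) + e^(−4.94505) = 1.00000 + 0.176608 + 0.00711856 = 1.18373.
P₂ = e^(−E₂/kT) / Z = 0.00711856/1.18373 = 0.006014.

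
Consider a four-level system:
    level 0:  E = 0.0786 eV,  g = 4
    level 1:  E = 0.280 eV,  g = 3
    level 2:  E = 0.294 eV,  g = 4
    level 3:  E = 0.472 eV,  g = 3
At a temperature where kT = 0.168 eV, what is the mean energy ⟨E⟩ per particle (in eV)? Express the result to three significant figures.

0.163 eV

Eᵢ/kT = 0.46786, 1.6667, 1.7500, 2.8095.
Z = Σ gᵢe^(−Eᵢ/kT) = 4·e^(−0.46786) + 3·e^(−1.6667) + 4·e^(−1.7500) + 3·e^(−2.8095) = 2.5054 + 0.56661 + 0.69510 + 0.18071 = 3.9478.
⟨E⟩ = Σ Eᵢ gᵢe^(−Eᵢ/kT) / Z = (0.0786·2.5054 + 0.280·0.56661 + 0.294·0.69510 + 0.472·0.18071) / 3.9478 = 0.163 eV.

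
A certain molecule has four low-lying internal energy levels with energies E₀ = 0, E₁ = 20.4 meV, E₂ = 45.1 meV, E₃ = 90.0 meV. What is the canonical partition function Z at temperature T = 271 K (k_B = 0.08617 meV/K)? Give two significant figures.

Z = 1.6

k_BT = 0.08617 × 271 K = 23.35 meV.
Eᵢ/kT = 0, 0.8737, 1.931, 3.854.
Z = Σ e^(−Eᵢ/kT) = e^(−0) + e^(−0.8737) + e^(−1.931) + e^(−3.854) = 1.000 + 0.4174 + 0.1450 + 0.02119 = 1.584.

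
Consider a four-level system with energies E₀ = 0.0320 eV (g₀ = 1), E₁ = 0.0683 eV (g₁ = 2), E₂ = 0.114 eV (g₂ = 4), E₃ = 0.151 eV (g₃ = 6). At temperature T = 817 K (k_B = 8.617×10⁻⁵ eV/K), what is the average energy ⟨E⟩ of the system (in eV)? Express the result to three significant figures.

0.0930 eV

k_BT = 8.617×10⁻⁵ × 817 K = 0.070401 eV.
Eᵢ/kT = 0.45454, 0.97016, 1.6193, 2.1449.
Z = Σ gᵢe^(−Eᵢ/kT) = 1·e^(−0.45454) + 2·e^(−0.97016) + 4·e^(−1.6193) + 6·e^(−2.1449) = 0.63474 + 0.75804 + 0.79215 + 0.70248 = 2.8874.
⟨E⟩ = Σ Eᵢ gᵢe^(−Eᵢ/kT) / Z = (0.0320·0.63474 + 0.0683·0.75804 + 0.114·0.79215 + 0.151·0.70248) / 2.8874 = 0.0930 eV.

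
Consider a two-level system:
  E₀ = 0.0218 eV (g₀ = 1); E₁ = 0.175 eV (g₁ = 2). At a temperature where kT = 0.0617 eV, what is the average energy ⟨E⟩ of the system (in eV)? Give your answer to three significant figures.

Eᵢ/kT = 0.35332, 2.8363.
Z = Σ gᵢe^(−Eᵢ/kT) = 1·e^(−0.35332) + 2·e^(−2.8363) = 0.70235 + 0.11728 = 0.81963.
⟨E⟩ = Σ Eᵢ gᵢe^(−Eᵢ/kT) / Z = (0.0218·0.70235 + 0.175·0.11728) / 0.81963 = 0.0437 eV.

0.0437 eV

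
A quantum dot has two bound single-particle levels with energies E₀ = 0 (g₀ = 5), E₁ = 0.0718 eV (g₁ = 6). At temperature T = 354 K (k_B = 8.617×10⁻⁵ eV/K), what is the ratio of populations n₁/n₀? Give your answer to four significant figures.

k_BT = 8.617×10⁻⁵ × 354 K = 0.0305042 eV.
n₁/n₀ = (g₁/g₀) exp[−(E₁−E₀)/kT] = (6/5) × exp(−(0.0718 eV)/(0.0305042 eV)) = (6/5) × exp(-2.35377) = 0.1140.

0.1140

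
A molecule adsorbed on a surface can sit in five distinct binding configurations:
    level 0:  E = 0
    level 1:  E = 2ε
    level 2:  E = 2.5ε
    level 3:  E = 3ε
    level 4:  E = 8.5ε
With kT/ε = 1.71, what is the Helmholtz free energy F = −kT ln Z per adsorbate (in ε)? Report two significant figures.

-0.93 ε

Eᵢ/kT = 0, 1.170, 1.462, 1.754, 4.971.
Z = Σ e^(−Eᵢ/kT) = e^(−0) + e^(−1.170) + e^(−1.462) + e^(−1.754) + e^(−4.971) = 1.000 + 0.3104 + 0.2318 + 0.1731 + 0.006936 = 1.722.
F = −kT ln Z = −1.71 × ln(1.722) = −1.71 × 0.5435 = -0.93 ε.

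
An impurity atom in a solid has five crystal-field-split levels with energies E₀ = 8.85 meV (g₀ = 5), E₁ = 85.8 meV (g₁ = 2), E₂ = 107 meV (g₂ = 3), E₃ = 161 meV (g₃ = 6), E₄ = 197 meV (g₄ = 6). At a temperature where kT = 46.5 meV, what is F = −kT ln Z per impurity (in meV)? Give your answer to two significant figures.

Eᵢ/kT = 0.1903, 1.845, 2.301, 3.462, 4.237.
Z = Σ gᵢe^(−Eᵢ/kT) = 5·e^(−0.1903) + 2·e^(−1.845) + 3·e^(−2.301) + 6·e^(−3.462) + 6·e^(−4.237) = 4.134 + 0.3161 + 0.3005 + 0.1882 + 0.08671 = 5.026.
F = −kT ln Z = −46.5 × ln(5.026) = −46.5 × 1.615 = -75 meV.

-75 meV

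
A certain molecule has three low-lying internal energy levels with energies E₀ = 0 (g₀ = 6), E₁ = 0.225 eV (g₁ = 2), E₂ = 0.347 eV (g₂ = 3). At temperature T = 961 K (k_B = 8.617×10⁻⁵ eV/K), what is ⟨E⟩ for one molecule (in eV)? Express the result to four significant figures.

0.007364 eV

k_BT = 8.617×10⁻⁵ × 961 K = 0.0828094 eV.
Eᵢ/kT = 0, 2.71708, 4.19035.
Z = Σ gᵢe^(−Eᵢ/kT) = 6·e^(−0) + 2·e^(−2.71708) + 3·e^(−4.19035) = 6.00000 + 0.132135 + 0.0454230 = 6.17756.
⟨E⟩ = Σ Eᵢ gᵢe^(−Eᵢ/kT) / Z = (0·6.00000 + 0.225·0.132135 + 0.347·0.0454230) / 6.17756 = 0.007364 eV.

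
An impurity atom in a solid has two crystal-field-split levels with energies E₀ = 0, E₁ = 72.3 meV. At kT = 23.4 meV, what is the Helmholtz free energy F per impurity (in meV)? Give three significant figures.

-1.04 meV

Eᵢ/kT = 0, 3.0897.
Z = Σ e^(−Eᵢ/kT) = e^(−0) + e^(−3.0897) = 1.0000 + 0.045516 = 1.0455.
F = −kT ln Z = −23.4 × ln(1.0455) = −23.4 × 0.044495 = -1.04 meV.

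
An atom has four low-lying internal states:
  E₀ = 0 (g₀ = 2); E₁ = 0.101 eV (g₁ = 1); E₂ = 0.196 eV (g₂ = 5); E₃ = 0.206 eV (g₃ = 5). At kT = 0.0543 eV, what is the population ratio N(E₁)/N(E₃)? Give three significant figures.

n₁/n₃ = (g₁/g₃) exp[−(E₁−E₃)/kT] = (1/5) × exp(−(-0.105 eV)/(0.0543 eV)) = (1/5) × exp(1.9337) = 1.38.

1.38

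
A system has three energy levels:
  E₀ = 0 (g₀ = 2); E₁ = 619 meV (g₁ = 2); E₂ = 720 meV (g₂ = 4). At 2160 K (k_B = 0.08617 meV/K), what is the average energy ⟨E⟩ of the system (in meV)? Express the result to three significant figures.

k_BT = 0.08617 × 2160 K = 186.13 meV.
Eᵢ/kT = 0, 3.3256, 3.8683.
Z = Σ gᵢe^(−Eᵢ/kT) = 2·e^(−0) + 2·e^(−3.3256) + 4·e^(−3.8683) = 2.0000 + 0.071902 + 0.083575 = 2.1555.
⟨E⟩ = Σ Eᵢ gᵢe^(−Eᵢ/kT) / Z = (0·2.0000 + 619·0.071902 + 720·0.083575) / 2.1555 = 48.6 meV.

48.6 meV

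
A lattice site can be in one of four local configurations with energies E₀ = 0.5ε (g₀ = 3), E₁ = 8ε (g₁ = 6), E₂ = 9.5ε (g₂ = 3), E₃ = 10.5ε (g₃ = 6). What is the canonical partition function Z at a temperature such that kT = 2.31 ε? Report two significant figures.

Z = 2.7

Eᵢ/kT = 0.2165, 3.463, 4.113, 4.545.
Z = Σ gᵢe^(−Eᵢ/kT) = 3·e^(−0.2165) + 6·e^(−3.463) + 3·e^(−4.113) + 6·e^(−4.545) = 2.416 + 0.1880 + 0.04908 + 0.06372 = 2.717.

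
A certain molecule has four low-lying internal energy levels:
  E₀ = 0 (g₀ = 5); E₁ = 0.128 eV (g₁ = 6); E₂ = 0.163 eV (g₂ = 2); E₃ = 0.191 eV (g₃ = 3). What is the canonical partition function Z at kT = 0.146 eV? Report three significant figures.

Z = 8.96

Eᵢ/kT = 0, 0.87671, 1.1164, 1.3082.
Z = Σ gᵢe^(−Eᵢ/kT) = 5·e^(−0) + 6·e^(−0.87671) + 2·e^(−1.1164) + 3·e^(−1.3082) = 5.0000 + 2.4969 + 0.65491 + 0.81092 = 8.9627.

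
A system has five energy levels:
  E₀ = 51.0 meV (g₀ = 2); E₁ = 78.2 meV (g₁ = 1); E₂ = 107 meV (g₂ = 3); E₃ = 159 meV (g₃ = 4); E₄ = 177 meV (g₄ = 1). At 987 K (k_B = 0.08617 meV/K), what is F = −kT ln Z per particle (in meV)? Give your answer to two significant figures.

-96 meV

k_BT = 0.08617 × 987 K = 85.05 meV.
Eᵢ/kT = 0.5996, 0.9195, 1.258, 1.869, 2.081.
Z = Σ gᵢe^(−Eᵢ/kT) = 2·e^(−0.5996) + 1·e^(−0.9195) + 3·e^(−1.258) + 4·e^(−1.869) + 1·e^(−2.081) = 1.098 + 0.3987 + 0.8527 + 0.6171 + 0.1248 = 3.091.
F = −kT ln Z = −85.05 × ln(3.091) = −85.05 × 1.128 = -96 meV.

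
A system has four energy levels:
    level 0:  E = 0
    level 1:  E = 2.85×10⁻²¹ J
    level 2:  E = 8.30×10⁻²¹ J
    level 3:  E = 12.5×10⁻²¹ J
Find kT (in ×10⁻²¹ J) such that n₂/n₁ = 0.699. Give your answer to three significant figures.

n₂/n₁ = exp[−(E₂−E₁)/kT] = 0.699.
⇒ (E₂−E₁)/kT = ln(1/0.699) = ln(1.4306) = 0.35809.
kT = 5.45 ×10⁻²¹ J / 0.35809 = 15.2 ×10⁻²¹ J.

15.2 ×10⁻²¹ J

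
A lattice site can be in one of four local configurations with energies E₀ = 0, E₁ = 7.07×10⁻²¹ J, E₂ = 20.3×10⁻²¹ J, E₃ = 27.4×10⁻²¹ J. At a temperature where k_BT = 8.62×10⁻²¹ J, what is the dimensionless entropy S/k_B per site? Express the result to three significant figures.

0.910

Eᵢ/kT = 0, 0.82019, 2.3550, 3.1787.
Z = Σ e^(−Eᵢ/kT) = e^(−0) + e^(−0.82019) + e^(−2.3550) + e^(−3.1787) = 1.0000 + 0.44035 + 0.094894 + 0.041640 = 1.5769.
⟨E⟩ = Σ EᵢPᵢ = 3.9194 ×10⁻²¹ J.
S/k_B = ln Z + ⟨E⟩/kT = ln(1.5769) + 3.9194/8.62 = 0.45546 + 0.45469 = 0.910.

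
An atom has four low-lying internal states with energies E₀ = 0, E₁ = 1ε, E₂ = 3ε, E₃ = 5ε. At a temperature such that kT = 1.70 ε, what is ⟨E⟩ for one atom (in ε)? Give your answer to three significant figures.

Eᵢ/kT = 0, 0.58824, 1.7647, 2.9412.
Z = Σ e^(−Eᵢ/kT) = e^(−0) + e^(−0.58824) + e^(−1.7647) + e^(−2.9412) = 1.0000 + 0.55530 + 0.17124 + 0.052802 = 1.7793.
⟨E⟩ = Σ Eᵢ e^(−Eᵢ/kT) / Z = (0·1.0000 + 1·0.55530 + 3·0.17124 + 5·0.052802) / 1.7793 = 0.749 ε.

0.749 ε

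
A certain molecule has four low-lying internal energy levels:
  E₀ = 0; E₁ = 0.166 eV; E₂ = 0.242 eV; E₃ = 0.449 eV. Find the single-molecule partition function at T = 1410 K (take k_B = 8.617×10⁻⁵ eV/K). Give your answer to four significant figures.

Z = 1.416

k_BT = 8.617×10⁻⁵ × 1410 K = 0.121500 eV.
Eᵢ/kT = 0, 1.36626, 1.99177, 3.69547.
Z = Σ e^(−Eᵢ/kT) = e^(−0) + e^(−1.36626) + e^(−1.99177) + e^(−3.69547) = 1.00000 + 0.255059 + 0.136454 + 0.0248358 = 1.41635.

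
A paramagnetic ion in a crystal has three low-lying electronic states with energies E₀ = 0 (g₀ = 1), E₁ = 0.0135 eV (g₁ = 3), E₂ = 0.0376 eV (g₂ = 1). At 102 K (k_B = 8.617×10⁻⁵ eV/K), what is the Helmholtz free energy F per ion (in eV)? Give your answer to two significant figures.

k_BT = 8.617×10⁻⁵ × 102 K = 0.008789 eV.
Eᵢ/kT = 0, 1.536, 4.278.
Z = Σ gᵢe^(−Eᵢ/kT) = 1·e^(−0) + 3·e^(−1.536) + 1·e^(−4.278) = 1.000 + 0.6457 + 0.01387 = 1.660.
F = −kT ln Z = −0.008789 × ln(1.660) = −0.008789 × 0.5068 = -0.0045 eV.

-0.0045 eV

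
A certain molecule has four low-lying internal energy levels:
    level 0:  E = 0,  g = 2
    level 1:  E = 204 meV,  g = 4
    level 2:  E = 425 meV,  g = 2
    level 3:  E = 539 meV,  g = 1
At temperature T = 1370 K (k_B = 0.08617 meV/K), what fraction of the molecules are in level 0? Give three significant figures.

0.721

k_BT = 0.08617 × 1370 K = 118.05 meV.
Eᵢ/kT = 0, 1.7281, 3.6002, 4.5659.
Z = Σ gᵢe^(−Eᵢ/kT) = 2·e^(−0) + 4·e^(−1.7281) + 2·e^(−3.6002) + 1·e^(−4.5659) = 2.0000 + 0.71049 + 0.054637 + 0.010401 = 2.7755.
P₀ = g₀ e^(−E₀/kT) / Z = 2.0000/2.7755 = 0.721.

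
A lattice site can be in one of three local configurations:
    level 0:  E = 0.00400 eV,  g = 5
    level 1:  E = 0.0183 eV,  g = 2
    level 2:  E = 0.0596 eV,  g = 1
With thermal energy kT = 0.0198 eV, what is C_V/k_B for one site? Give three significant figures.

Eᵢ/kT = 0.20202, 0.92424, 3.0101.
Z = Σ gᵢe^(−Eᵢ/kT) = 5·e^(−0.20202) + 2·e^(−0.92424) + 1·e^(−3.0101) = 4.0854 + 0.79367 + 0.049287 = 4.9284.
⟨E⟩ = 0.0068589 eV, ⟨E²⟩ = 0.00010272 eV².
C_V/k_B = (⟨E²⟩ − ⟨E⟩²)/(kT)² = (0.00010272 − 0.000047045)/0.00039204 = 0.142.

0.142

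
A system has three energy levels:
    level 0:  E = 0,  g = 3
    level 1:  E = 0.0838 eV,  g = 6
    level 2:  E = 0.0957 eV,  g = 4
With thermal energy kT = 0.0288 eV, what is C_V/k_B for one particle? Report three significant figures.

1.09

Eᵢ/kT = 0, 2.9097, 3.3229.
Z = Σ gᵢe^(−Eᵢ/kT) = 3·e^(−0) + 6·e^(−2.9097) + 4·e^(−3.3229) = 3.0000 + 0.32695 + 0.14419 = 3.4711.
⟨E⟩ = 0.011869 eV, ⟨E²⟩ = 0.0010419 eV².
C_V/k_B = (⟨E²⟩ − ⟨E⟩²)/(kT)² = (0.0010419 − 0.00014087)/0.00082944 = 1.09.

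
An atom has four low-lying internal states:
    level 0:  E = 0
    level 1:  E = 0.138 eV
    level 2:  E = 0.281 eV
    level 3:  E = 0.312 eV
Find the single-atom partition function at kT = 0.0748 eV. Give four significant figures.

Eᵢ/kT = 0, 1.84492, 3.75668, 4.17112.
Z = Σ e^(−Eᵢ/kT) = e^(−0) + e^(−1.84492) + e^(−3.75668) + e^(−4.17112) = 1.00000 + 0.158038 + 0.0233612 + 0.0154350 = 1.19683.

Z = 1.197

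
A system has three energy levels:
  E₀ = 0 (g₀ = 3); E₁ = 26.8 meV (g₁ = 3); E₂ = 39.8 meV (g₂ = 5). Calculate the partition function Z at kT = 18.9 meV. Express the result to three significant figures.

Z = 4.34

Eᵢ/kT = 0, 1.4180, 2.1058.
Z = Σ gᵢe^(−Eᵢ/kT) = 3·e^(−0) + 3·e^(−1.4180) + 5·e^(−2.1058) = 3.0000 + 0.72659 + 0.60874 = 4.3353.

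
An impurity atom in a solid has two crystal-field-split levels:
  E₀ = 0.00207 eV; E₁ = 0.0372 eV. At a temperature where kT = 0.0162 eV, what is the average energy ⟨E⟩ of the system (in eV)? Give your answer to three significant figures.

Eᵢ/kT = 0.12778, 2.2963.
Z = Σ e^(−Eᵢ/kT) = e^(−0.12778) + e^(−2.2963) = 0.88005 + 0.10063 = 0.98068.
⟨E⟩ = Σ Eᵢ e^(−Eᵢ/kT) / Z = (0.00207·0.88005 + 0.0372·0.10063) / 0.98068 = 0.00567 eV.

0.00567 eV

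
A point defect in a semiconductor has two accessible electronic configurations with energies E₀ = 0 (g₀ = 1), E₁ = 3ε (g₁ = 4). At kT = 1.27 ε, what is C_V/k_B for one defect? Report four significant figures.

Eᵢ/kT = 0, 2.36220.
Z = Σ gᵢe^(−Eᵢ/kT) = 1·e^(−0) + 4·e^(−2.36220) = 1.00000 + 0.376851 = 1.37685.
⟨E⟩ = 0.821116 ε, ⟨E²⟩ = 2.46335 ε².
C_V/k_B = (⟨E²⟩ − ⟨E⟩²)/(kT)² = (2.46335 − 0.674231)/1.61290 = 1.109.

1.109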